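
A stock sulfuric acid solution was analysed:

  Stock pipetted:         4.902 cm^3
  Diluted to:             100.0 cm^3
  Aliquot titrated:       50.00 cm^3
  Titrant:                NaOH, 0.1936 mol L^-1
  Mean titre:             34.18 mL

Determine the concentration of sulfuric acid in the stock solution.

H2SO4 + 2 NaOH → Na2SO4 + 2 H2O
n(NaOH) = 0.03418 × 0.1936 = 6.617 × 10^-3 mol
From the 1:2 ratio, n(H2SO4) in the aliquot = 1/2 × 6.617 × 10^-3 = 3.309 × 10^-3 mol
[H2SO4]_dilute = 3.309 × 10^-3 / 0.05000 = 0.06617 mol/L
Dilution factor = 100.0 / 4.902 = 20.40
[H2SO4]_stock = 0.06617 × 20.40 = 1.350 mol/L

1.350 mol/L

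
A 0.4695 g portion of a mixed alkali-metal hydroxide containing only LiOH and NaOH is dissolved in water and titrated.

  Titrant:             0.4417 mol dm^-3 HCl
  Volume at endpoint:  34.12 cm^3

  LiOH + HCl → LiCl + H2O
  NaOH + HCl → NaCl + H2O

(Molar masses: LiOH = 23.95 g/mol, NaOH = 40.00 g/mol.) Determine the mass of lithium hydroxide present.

n(HCl) = 0.03412 × 0.4417 = 0.01507 mol
Let x = n(LiOH), y = n(NaOH).
Titrant: 1x + 1y = 0.01507;  mass: 23.95x + 40.00y = 0.4695
Solving, x = 8.307 × 10^-3 mol, y = 6.764 × 10^-3 mol
mass of LiOH = 8.307 × 10^-3 × 23.95 = 0.1990 g

0.1990 g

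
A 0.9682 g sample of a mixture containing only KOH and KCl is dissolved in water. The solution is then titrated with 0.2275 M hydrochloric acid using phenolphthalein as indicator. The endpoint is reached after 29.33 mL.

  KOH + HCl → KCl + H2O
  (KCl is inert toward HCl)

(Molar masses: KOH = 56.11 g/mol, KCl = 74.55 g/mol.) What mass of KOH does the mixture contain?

n(HCl) = 0.02933 × 0.2275 = 6.673 × 10^-3 mol
Let x = n(KOH), y = n(KCl).
Titrant: 1x = 6.673 × 10^-3;  mass: 56.11x + 74.55y = 0.9682
Solving, x = 6.673 × 10^-3 mol, y = 7.965 × 10^-3 mol
mass of KOH = 6.673 × 10^-3 × 56.11 = 0.3744 g

0.3744 g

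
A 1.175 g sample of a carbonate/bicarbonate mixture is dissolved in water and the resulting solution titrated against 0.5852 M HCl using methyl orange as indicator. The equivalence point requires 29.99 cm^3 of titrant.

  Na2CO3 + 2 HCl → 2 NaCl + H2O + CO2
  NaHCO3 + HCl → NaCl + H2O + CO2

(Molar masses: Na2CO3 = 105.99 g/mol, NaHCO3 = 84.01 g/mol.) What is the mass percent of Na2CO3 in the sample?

43.54 %

n(HCl) = 0.02999 × 0.5852 = 0.01755 mol
Let x = n(Na2CO3), y = n(NaHCO3).
Titrant: 2x + 1y = 0.01755;  mass: 105.99x + 84.01y = 1.175
Solving, x = 4.827 × 10^-3 mol, y = 7.897 × 10^-3 mol
mass of Na2CO3 = 4.827 × 10^-3 × 105.99 = 0.5116 g
% Na2CO3 = 0.5116 / 1.175 × 100 = 43.54 %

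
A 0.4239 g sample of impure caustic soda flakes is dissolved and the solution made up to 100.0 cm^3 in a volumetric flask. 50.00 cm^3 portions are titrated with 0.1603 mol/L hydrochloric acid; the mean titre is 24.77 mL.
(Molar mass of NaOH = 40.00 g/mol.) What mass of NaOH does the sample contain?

0.3177 g

NaOH + HCl → NaCl + H2O
n(HCl) per titration = 0.02477 × 0.1603 = 3.971 × 10^-3 mol
n(NaOH) in each aliquot = 3.971 × 10^-3 mol (1:1 ratio)
n(NaOH) in the whole flask = 3.971 × 10^-3 × 100.0/50.00 = 7.941 × 10^-3 mol
mass of NaOH = 7.941 × 10^-3 × 40.00 = 0.3177 g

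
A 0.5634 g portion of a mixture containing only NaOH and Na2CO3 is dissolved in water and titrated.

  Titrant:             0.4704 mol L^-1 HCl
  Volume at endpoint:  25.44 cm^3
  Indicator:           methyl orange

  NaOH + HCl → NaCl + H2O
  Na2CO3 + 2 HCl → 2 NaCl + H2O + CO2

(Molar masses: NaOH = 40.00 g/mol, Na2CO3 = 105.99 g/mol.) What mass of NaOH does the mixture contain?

n(HCl) = 0.02544 × 0.4704 = 0.01197 mol
Let x = n(NaOH), y = n(Na2CO3).
Titrant: 1x + 2y = 0.01197;  mass: 40.00x + 105.99y = 0.5634
Solving, x = 5.447 × 10^-3 mol, y = 3.260 × 10^-3 mol
mass of NaOH = 5.447 × 10^-3 × 40.00 = 0.2179 g

0.2179 g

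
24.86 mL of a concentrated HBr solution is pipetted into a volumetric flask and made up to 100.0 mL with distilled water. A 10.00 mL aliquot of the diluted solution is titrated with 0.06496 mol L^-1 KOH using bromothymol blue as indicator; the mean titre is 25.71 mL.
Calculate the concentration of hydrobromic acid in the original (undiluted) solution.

0.6718 mol/L

HBr + KOH → KBr + H2O
n(KOH) = 0.02571 × 0.06496 = 1.670 × 10^-3 mol
n(HBr) in the aliquot = 1.670 × 10^-3 mol (1:1 ratio)
[HBr]_dilute = 1.670 × 10^-3 / 0.01000 = 0.1670 mol/L
Dilution factor = 100.0 / 24.86 = 4.023
[HBr]_stock = 0.1670 × 4.023 = 0.6718 mol/L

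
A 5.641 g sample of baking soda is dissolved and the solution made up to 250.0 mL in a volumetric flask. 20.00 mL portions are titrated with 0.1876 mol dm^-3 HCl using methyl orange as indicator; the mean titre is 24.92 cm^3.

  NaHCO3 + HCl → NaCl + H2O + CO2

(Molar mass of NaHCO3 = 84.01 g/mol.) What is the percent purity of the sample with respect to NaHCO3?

n(HCl) per titration = 0.02492 × 0.1876 = 4.675 × 10^-3 mol
n(NaHCO3) in each aliquot = 4.675 × 10^-3 mol (1:1 ratio)
n(NaHCO3) in the whole flask = 4.675 × 10^-3 × 250.0/20.00 = 0.05844 mol
mass of NaHCO3 = 0.05844 × 84.01 = 4.909 g
% NaHCO3 = 4.909 / 5.641 × 100 = 87.03 %

87.03 %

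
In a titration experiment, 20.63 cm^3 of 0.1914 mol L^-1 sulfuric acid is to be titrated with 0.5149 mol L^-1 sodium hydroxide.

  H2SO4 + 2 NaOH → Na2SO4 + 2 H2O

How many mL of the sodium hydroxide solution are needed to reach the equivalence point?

15.34 mL

n(H2SO4) = 0.02063 L × 0.1914 mol/L = 3.949 × 10^-3 mol
From the 2:1 stoichiometry, n(NaOH) = 2/1 × 3.949 × 10^-3 = 7.897 × 10^-3 mol
V(NaOH) = 7.897 × 10^-3 mol / 0.5149 mol/L = 0.01534 L = 15.34 mL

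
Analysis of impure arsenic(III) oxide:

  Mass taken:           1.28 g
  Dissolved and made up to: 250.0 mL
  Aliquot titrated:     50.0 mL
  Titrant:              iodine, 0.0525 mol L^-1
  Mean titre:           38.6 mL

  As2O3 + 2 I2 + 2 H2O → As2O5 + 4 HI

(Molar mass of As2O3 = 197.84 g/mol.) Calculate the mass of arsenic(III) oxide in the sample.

n(I2) per titration = 0.0386 × 0.0525 = 2.03 × 10^-3 mol
From the 1:2 ratio, n(As2O3) in each aliquot = 1/2 × 2.03 × 10^-3 = 1.01 × 10^-3 mol
n(As2O3) in the whole flask = 1.01 × 10^-3 × 250.0/50.0 = 5.07 × 10^-3 mol
mass of As2O3 = 5.07 × 10^-3 × 197.84 = 1.00 g

1.00 g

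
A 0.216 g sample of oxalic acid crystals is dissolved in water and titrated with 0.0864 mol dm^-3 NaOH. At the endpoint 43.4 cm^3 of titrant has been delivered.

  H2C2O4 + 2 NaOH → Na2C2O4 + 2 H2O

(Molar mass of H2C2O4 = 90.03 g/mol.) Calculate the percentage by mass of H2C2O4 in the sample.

n(NaOH) = 0.0434 L × 0.0864 mol/L = 3.75 × 10^-3 mol
From the 1:2 ratio, n(H2C2O4) = 1/2 × 3.75 × 10^-3 = 1.87 × 10^-3 mol
mass of H2C2O4 = 1.87 × 10^-3 × 90.03 g/mol = 0.169 g
% H2C2O4 = 0.169 / 0.216 × 100 = 78.1 %

78.1 %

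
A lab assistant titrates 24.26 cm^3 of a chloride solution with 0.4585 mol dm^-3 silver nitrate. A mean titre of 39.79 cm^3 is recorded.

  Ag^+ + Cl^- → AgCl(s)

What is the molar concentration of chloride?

0.7520 mol/L

n(AgNO3) = 0.03979 L × 0.4585 mol/L = 0.01824 mol
n(Cl-) = 0.01824 mol (1:1 mole ratio)
[Cl-] = 0.01824 mol / 0.02426 L = 0.7520 mol/L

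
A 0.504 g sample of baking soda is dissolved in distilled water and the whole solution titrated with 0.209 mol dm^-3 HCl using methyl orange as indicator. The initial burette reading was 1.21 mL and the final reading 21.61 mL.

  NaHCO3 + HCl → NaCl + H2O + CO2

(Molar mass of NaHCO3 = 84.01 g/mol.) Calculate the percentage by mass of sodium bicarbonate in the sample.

71.1 %

n(HCl) = 0.0204 L × 0.209 mol/L = 4.26 × 10^-3 mol
n(NaHCO3) = 4.26 × 10^-3 mol (1:1 ratio)
mass of NaHCO3 = 4.26 × 10^-3 × 84.01 g/mol = 0.358 g
% NaHCO3 = 0.358 / 0.504 × 100 = 71.1 %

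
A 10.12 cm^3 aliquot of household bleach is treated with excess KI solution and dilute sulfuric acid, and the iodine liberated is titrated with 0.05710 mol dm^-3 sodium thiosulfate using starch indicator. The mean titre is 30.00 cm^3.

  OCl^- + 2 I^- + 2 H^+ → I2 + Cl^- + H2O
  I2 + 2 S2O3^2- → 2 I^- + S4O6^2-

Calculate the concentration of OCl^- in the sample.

0.08463 mol/L

n(S2O3^2-) = 0.03000 × 0.05710 = 1.713 × 10^-3 mol
n(I2) = n(S2O3^2-)/2 = 8.565 × 10^-4 mol
n(OCl^-) in the aliquot = 8.565 × 10^-4 mol (1:1 ratio)
[OCl^-] = 8.565 × 10^-4 / 0.01012 = 0.08463 mol/L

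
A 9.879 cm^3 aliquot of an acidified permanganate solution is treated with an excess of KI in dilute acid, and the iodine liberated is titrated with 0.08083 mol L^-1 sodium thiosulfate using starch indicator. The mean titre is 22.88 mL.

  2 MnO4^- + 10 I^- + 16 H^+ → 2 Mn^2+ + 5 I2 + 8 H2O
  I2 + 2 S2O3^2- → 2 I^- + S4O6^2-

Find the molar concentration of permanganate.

n(S2O3^2-) = 0.02288 × 0.08083 = 1.849 × 10^-3 mol
n(I2) = n(S2O3^2-)/2 = 9.247 × 10^-4 mol
From the 2:5 ratio, n(MnO4^-) in the aliquot = 2/5 × 9.247 × 10^-4 = 3.699 × 10^-4 mol
[MnO4^-] = 3.699 × 10^-4 / 0.009879 = 0.03744 mol/L

0.03744 mol/L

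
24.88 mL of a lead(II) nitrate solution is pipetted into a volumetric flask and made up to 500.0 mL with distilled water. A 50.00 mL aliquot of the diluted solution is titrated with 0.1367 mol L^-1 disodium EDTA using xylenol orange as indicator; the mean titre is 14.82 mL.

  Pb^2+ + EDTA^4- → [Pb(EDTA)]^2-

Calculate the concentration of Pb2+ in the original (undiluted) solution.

0.8143 mol/L

n(EDTA) = 0.01482 × 0.1367 = 2.026 × 10^-3 mol
n(Pb2+) in the aliquot = 2.026 × 10^-3 mol (1:1 ratio)
[Pb2+]_dilute = 2.026 × 10^-3 / 0.05000 = 0.04052 mol/L
Dilution factor = 500.0 / 24.88 = 20.10
[Pb2+]_stock = 0.04052 × 20.10 = 0.8143 mol/L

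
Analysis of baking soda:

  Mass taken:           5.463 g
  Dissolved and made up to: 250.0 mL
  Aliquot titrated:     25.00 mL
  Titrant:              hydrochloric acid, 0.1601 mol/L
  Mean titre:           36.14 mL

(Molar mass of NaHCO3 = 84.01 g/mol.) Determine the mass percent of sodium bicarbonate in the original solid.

88.98 %

NaHCO3 + HCl → NaCl + H2O + CO2
n(HCl) per titration = 0.03614 × 0.1601 = 5.786 × 10^-3 mol
n(NaHCO3) in each aliquot = 5.786 × 10^-3 mol (1:1 ratio)
n(NaHCO3) in the whole flask = 5.786 × 10^-3 × 250.0/25.00 = 0.05786 mol
mass of NaHCO3 = 0.05786 × 84.01 = 4.861 g
% NaHCO3 = 4.861 / 5.463 × 100 = 88.98 %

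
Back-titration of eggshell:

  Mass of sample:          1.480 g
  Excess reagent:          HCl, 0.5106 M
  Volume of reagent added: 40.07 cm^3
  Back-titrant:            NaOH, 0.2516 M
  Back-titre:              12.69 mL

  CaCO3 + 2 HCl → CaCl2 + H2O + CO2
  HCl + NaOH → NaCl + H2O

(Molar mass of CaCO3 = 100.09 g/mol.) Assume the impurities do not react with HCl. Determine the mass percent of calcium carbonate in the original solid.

n(HCl) added = 0.04007 × 0.5106 = 0.02046 mol
n(NaOH) used in back-titration = 0.01269 × 0.2516 = 3.193 × 10^-3 mol
n(HCl) left over = 3.193 × 10^-3 mol (1:1 ratio)
n(HCl) consumed by analyte = 0.02046 − 3.193 × 10^-3 = 0.01727 mol
From the 1:2 ratio, n(CaCO3) = 1/2 × 0.01727 = 8.633 × 10^-3 mol
mass of CaCO3 = 8.633 × 10^-3 × 100.09 = 0.8641 g
% CaCO3 = 0.8641 / 1.480 × 100 = 58.39 %

58.39 %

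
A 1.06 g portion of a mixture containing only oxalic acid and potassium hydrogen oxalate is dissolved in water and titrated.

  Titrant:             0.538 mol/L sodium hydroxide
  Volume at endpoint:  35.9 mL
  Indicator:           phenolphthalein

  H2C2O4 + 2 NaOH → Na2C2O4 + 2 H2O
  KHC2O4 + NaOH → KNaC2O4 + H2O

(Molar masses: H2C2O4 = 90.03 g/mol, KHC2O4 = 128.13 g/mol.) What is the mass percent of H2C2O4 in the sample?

72.3 %

n(NaOH) = 0.0359 × 0.538 = 0.0193 mol
Let x = n(H2C2O4), y = n(KHC2O4).
Titrant: 2x + 1y = 0.0193;  mass: 90.03x + 128.13y = 1.06
Solving, x = 8.51 × 10^-3 mol, y = 2.29 × 10^-3 mol
mass of H2C2O4 = 8.51 × 10^-3 × 90.03 = 0.766 g
% H2C2O4 = 0.766 / 1.06 × 100 = 72.3 %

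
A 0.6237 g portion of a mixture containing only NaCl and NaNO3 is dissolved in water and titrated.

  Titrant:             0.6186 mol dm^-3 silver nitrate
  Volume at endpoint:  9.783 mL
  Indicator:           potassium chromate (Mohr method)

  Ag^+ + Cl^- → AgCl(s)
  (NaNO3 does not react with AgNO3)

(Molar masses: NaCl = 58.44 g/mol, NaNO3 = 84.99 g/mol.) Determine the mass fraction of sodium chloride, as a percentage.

n(AgNO3) = 0.009783 × 0.6186 = 6.052 × 10^-3 mol
Let x = n(NaCl), y = n(NaNO3).
Titrant: 1x = 6.052 × 10^-3;  mass: 58.44x + 84.99y = 0.6237
Solving, x = 6.052 × 10^-3 mol, y = 3.177 × 10^-3 mol
mass of NaCl = 6.052 × 10^-3 × 58.44 = 0.3537 g
% NaCl = 0.3537 / 0.6237 × 100 = 56.70 %

56.70 %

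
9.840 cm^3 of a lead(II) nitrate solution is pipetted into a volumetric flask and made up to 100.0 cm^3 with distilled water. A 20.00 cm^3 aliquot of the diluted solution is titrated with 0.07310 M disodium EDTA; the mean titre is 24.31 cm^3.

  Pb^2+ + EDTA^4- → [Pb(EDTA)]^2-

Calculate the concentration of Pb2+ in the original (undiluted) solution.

n(EDTA) = 0.02431 × 0.07310 = 1.777 × 10^-3 mol
n(Pb2+) in the aliquot = 1.777 × 10^-3 mol (1:1 ratio)
[Pb2+]_dilute = 1.777 × 10^-3 / 0.02000 = 0.08885 mol/L
Dilution factor = 100.0 / 9.840 = 10.16
[Pb2+]_stock = 0.08885 × 10.16 = 0.9030 mol/L

0.9030 M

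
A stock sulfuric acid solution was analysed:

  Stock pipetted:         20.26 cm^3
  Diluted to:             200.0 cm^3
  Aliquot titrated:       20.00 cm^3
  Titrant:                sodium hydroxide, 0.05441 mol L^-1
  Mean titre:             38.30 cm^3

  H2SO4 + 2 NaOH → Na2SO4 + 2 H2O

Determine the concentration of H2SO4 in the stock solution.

n(NaOH) = 0.03830 × 0.05441 = 2.084 × 10^-3 mol
From the 1:2 ratio, n(H2SO4) in the aliquot = 1/2 × 2.084 × 10^-3 = 1.042 × 10^-3 mol
[H2SO4]_dilute = 1.042 × 10^-3 / 0.02000 = 0.05210 mol/L
Dilution factor = 200.0 / 20.26 = 9.872
[H2SO4]_stock = 0.05210 × 9.872 = 0.5143 mol/L

0.5143 mol/L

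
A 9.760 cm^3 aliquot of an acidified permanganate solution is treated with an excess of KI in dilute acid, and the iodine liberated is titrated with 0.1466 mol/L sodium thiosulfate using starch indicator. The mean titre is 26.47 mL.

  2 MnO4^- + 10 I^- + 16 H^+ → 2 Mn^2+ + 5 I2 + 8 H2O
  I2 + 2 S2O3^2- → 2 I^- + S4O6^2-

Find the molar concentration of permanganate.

n(S2O3^2-) = 0.02647 × 0.1466 = 3.881 × 10^-3 mol
n(I2) = n(S2O3^2-)/2 = 1.940 × 10^-3 mol
From the 2:5 ratio, n(MnO4^-) in the aliquot = 2/5 × 1.940 × 10^-3 = 7.761 × 10^-4 mol
[MnO4^-] = 7.761 × 10^-4 / 0.009760 = 0.07952 mol/L

0.07952 mol/L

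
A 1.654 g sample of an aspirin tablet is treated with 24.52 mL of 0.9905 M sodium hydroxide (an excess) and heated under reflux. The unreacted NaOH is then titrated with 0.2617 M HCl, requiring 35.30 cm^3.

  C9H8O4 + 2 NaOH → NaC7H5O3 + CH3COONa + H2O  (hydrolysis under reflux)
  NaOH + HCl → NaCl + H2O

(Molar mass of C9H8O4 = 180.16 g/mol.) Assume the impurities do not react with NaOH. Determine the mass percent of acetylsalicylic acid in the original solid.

81.96 %

n(NaOH) added = 0.02452 × 0.9905 = 0.02429 mol
n(HCl) used in back-titration = 0.03530 × 0.2617 = 9.238 × 10^-3 mol
n(NaOH) left over = 9.238 × 10^-3 mol (1:1 ratio)
n(NaOH) consumed by analyte = 0.02429 − 9.238 × 10^-3 = 0.01505 mol
From the 1:2 ratio, n(C9H8O4) = 1/2 × 0.01505 = 7.525 × 10^-3 mol
mass of C9H8O4 = 7.525 × 10^-3 × 180.16 = 1.356 g
% C9H8O4 = 1.356 / 1.654 × 100 = 81.96 %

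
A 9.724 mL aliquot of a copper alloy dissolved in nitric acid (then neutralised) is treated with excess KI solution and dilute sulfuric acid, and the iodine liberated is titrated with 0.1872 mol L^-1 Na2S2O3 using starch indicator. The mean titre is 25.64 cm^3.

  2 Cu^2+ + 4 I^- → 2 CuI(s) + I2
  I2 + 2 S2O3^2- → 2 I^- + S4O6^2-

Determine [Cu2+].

n(S2O3^2-) = 0.02564 × 0.1872 = 4.800 × 10^-3 mol
n(I2) = n(S2O3^2-)/2 = 2.400 × 10^-3 mol
From the 2:1 ratio, n(Cu2+) in the aliquot = 2/1 × 2.400 × 10^-3 = 4.800 × 10^-3 mol
[Cu2+] = 4.800 × 10^-3 / 0.009724 = 0.4936 mol/L

0.4936 mol/L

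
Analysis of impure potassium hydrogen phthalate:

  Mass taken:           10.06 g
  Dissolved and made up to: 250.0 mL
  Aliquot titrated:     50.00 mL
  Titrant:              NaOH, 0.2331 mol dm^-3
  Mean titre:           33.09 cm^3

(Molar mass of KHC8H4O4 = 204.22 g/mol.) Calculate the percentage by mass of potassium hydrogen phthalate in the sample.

KHC8H4O4 + NaOH → KNaC8H4O4 + H2O
n(NaOH) per titration = 0.03309 × 0.2331 = 7.713 × 10^-3 mol
n(KHC8H4O4) in each aliquot = 7.713 × 10^-3 mol (1:1 ratio)
n(KHC8H4O4) in the whole flask = 7.713 × 10^-3 × 250.0/50.00 = 0.03857 mol
mass of KHC8H4O4 = 0.03857 × 204.22 = 7.876 g
% KHC8H4O4 = 7.876 / 10.06 × 100 = 78.29 %

78.29 %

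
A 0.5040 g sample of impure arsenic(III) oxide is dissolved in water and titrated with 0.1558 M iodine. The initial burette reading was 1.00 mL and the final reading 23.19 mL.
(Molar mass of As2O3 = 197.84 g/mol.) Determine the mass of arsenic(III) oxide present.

0.3420 g

As2O3 + 2 I2 + 2 H2O → As2O5 + 4 HI
n(I2) = 0.02219 L × 0.1558 mol/L = 3.457 × 10^-3 mol
From the 1:2 ratio, n(As2O3) = 1/2 × 3.457 × 10^-3 = 1.729 × 10^-3 mol
mass of As2O3 = 1.729 × 10^-3 × 197.84 g/mol = 0.3420 g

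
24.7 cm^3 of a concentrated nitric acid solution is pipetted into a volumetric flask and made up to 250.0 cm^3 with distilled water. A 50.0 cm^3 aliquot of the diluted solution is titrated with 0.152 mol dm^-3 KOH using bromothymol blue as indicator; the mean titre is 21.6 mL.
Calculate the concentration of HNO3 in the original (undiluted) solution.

0.665 mol/L

HNO3 + KOH → KNO3 + H2O
n(KOH) = 0.0216 × 0.152 = 3.28 × 10^-3 mol
n(HNO3) in the aliquot = 3.28 × 10^-3 mol (1:1 ratio)
[HNO3]_dilute = 3.28 × 10^-3 / 0.0500 = 0.0657 mol/L
Dilution factor = 250.0 / 24.7 = 10.12
[HNO3]_stock = 0.0657 × 10.12 = 0.665 mol/L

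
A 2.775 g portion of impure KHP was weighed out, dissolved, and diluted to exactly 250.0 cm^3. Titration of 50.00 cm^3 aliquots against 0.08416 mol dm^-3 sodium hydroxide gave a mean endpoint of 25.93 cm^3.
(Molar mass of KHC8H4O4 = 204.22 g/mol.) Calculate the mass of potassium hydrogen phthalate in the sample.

KHC8H4O4 + NaOH → KNaC8H4O4 + H2O
n(NaOH) per titration = 0.02593 × 0.08416 = 2.182 × 10^-3 mol
n(KHC8H4O4) in each aliquot = 2.182 × 10^-3 mol (1:1 ratio)
n(KHC8H4O4) in the whole flask = 2.182 × 10^-3 × 250.0/50.00 = 0.01091 mol
mass of KHC8H4O4 = 0.01091 × 204.22 = 2.228 g

2.228 g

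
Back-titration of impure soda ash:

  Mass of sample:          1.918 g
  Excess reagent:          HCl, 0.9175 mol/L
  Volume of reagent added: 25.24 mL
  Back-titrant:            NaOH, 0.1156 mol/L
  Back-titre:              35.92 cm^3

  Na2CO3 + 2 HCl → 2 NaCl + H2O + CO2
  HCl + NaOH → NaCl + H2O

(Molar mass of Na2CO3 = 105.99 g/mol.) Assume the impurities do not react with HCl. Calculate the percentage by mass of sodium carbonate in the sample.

52.51 %

n(HCl) added = 0.02524 × 0.9175 = 0.02316 mol
n(NaOH) used in back-titration = 0.03592 × 0.1156 = 4.152 × 10^-3 mol
n(HCl) left over = 4.152 × 10^-3 mol (1:1 ratio)
n(HCl) consumed by analyte = 0.02316 − 4.152 × 10^-3 = 0.01901 mol
From the 1:2 ratio, n(Na2CO3) = 1/2 × 0.01901 = 9.503 × 10^-3 mol
mass of Na2CO3 = 9.503 × 10^-3 × 105.99 = 1.007 g
% Na2CO3 = 1.007 / 1.918 × 100 = 52.51 %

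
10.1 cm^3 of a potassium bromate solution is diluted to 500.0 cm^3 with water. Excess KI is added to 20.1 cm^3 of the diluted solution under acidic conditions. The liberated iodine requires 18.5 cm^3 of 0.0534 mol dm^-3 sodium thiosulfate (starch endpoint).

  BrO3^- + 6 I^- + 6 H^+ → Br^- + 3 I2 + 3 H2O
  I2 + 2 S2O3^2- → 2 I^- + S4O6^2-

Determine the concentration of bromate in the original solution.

n(S2O3^2-) = 0.0185 × 0.0534 = 9.88 × 10^-4 mol
n(I2) = n(S2O3^2-)/2 = 4.94 × 10^-4 mol
From the 1:3 ratio, n(BrO3^-) in the aliquot = 1/3 × 4.94 × 10^-4 = 1.65 × 10^-4 mol
[BrO3^-]_dilute = 1.65 × 10^-4 / 0.0201 = 0.00819 mol/L
[BrO3^-]_original = 0.00819 × 500.0/10.1 = 0.406 mol/L

0.406 mol/L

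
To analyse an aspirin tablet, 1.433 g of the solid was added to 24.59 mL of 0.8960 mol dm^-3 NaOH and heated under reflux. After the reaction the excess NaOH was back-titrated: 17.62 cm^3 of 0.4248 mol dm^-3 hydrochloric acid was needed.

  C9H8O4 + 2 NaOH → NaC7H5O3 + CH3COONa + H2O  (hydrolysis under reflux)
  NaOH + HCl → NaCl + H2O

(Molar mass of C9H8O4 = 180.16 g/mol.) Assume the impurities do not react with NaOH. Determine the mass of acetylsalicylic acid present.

1.310 g

n(NaOH) added = 0.02459 × 0.8960 = 0.02203 mol
n(HCl) used in back-titration = 0.01762 × 0.4248 = 7.485 × 10^-3 mol
n(NaOH) left over = 7.485 × 10^-3 mol (1:1 ratio)
n(NaOH) consumed by analyte = 0.02203 − 7.485 × 10^-3 = 0.01455 mol
From the 1:2 ratio, n(C9H8O4) = 1/2 × 0.01455 = 7.274 × 10^-3 mol
mass of C9H8O4 = 7.274 × 10^-3 × 180.16 = 1.310 g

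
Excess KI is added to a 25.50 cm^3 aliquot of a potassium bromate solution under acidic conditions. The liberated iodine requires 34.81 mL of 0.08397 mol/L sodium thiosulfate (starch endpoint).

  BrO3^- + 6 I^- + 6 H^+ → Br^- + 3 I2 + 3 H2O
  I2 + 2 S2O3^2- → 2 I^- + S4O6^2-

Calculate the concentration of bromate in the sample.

0.01910 mol/L

n(S2O3^2-) = 0.03481 × 0.08397 = 2.923 × 10^-3 mol
n(I2) = n(S2O3^2-)/2 = 1.461 × 10^-3 mol
From the 1:3 ratio, n(BrO3^-) in the aliquot = 1/3 × 1.461 × 10^-3 = 4.872 × 10^-4 mol
[BrO3^-] = 4.872 × 10^-4 / 0.02550 = 0.01910 mol/L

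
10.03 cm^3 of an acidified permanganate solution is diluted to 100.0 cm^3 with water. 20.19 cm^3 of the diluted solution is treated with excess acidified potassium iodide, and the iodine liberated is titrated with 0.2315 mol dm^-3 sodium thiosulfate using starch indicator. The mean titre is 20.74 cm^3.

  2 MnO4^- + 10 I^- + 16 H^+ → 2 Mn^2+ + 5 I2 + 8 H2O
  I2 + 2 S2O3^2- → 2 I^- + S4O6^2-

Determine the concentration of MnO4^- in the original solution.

0.4742 mol/L

n(S2O3^2-) = 0.02074 × 0.2315 = 4.801 × 10^-3 mol
n(I2) = n(S2O3^2-)/2 = 2.401 × 10^-3 mol
From the 2:5 ratio, n(MnO4^-) in the aliquot = 2/5 × 2.401 × 10^-3 = 9.603 × 10^-4 mol
[MnO4^-]_dilute = 9.603 × 10^-4 / 0.02019 = 0.04756 mol/L
[MnO4^-]_original = 0.04756 × 100.0/10.03 = 0.4742 mol/L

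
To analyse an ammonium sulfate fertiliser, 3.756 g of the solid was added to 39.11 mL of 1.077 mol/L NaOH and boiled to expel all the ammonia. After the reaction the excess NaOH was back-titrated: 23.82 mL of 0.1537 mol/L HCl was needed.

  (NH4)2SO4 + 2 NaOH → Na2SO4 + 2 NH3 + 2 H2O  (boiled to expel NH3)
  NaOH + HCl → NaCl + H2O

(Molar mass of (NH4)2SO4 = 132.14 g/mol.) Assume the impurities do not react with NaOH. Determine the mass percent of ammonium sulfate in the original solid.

67.65 %

n(NaOH) added = 0.03911 × 1.077 = 0.04212 mol
n(HCl) used in back-titration = 0.02382 × 0.1537 = 3.661 × 10^-3 mol
n(NaOH) left over = 3.661 × 10^-3 mol (1:1 ratio)
n(NaOH) consumed by analyte = 0.04212 − 3.661 × 10^-3 = 0.03846 mol
From the 1:2 ratio, n((NH4)2SO4) = 1/2 × 0.03846 = 0.01923 mol
mass of (NH4)2SO4 = 0.01923 × 132.14 = 2.541 g
% (NH4)2SO4 = 2.541 / 3.756 × 100 = 67.65 %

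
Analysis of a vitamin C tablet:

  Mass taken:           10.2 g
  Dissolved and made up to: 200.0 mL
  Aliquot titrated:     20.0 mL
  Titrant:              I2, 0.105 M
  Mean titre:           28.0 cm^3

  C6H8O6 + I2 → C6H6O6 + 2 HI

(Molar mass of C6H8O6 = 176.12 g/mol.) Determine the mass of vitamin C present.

5.18 g

n(I2) per titration = 0.0280 × 0.105 = 2.94 × 10^-3 mol
n(C6H8O6) in each aliquot = 2.94 × 10^-3 mol (1:1 ratio)
n(C6H8O6) in the whole flask = 2.94 × 10^-3 × 200.0/20.0 = 0.0294 mol
mass of C6H8O6 = 0.0294 × 176.12 = 5.18 g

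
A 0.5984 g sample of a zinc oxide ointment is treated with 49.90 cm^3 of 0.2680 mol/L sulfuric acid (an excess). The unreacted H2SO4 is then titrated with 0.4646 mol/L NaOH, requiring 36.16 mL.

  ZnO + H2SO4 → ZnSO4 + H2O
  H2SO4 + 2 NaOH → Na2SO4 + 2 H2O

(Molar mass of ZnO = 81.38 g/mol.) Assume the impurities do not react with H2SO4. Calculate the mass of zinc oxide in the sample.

n(H2SO4) added = 0.04990 × 0.2680 = 0.01337 mol
n(NaOH) used in back-titration = 0.03616 × 0.4646 = 0.01680 mol
From the 1:2 ratio, n(H2SO4) left over = 1/2 × 0.01680 = 8.400 × 10^-3 mol
n(H2SO4) consumed by analyte = 0.01337 − 8.400 × 10^-3 = 4.973 × 10^-3 mol
n(ZnO) = 4.973 × 10^-3 mol (1:1 ratio)
mass of ZnO = 4.973 × 10^-3 × 81.38 = 0.4047 g

0.4047 g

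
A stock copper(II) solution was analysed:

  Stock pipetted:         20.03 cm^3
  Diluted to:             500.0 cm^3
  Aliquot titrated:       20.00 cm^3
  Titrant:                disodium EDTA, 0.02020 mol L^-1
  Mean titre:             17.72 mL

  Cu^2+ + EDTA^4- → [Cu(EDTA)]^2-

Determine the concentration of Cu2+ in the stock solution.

n(EDTA) = 0.01772 × 0.02020 = 3.579 × 10^-4 mol
n(Cu2+) in the aliquot = 3.579 × 10^-4 mol (1:1 ratio)
[Cu2+]_dilute = 3.579 × 10^-4 / 0.02000 = 0.01790 mol/L
Dilution factor = 500.0 / 20.03 = 24.96
[Cu2+]_stock = 0.01790 × 24.96 = 0.4468 mol/L

0.4468 mol/L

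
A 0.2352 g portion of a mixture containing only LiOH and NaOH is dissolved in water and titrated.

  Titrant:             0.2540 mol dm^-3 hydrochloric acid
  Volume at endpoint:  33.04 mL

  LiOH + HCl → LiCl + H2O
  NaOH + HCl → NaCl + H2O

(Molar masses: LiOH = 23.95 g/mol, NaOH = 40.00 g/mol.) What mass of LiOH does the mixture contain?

0.1499 g

n(HCl) = 0.03304 × 0.2540 = 8.392 × 10^-3 mol
Let x = n(LiOH), y = n(NaOH).
Titrant: 1x + 1y = 8.392 × 10^-3;  mass: 23.95x + 40.00y = 0.2352
Solving, x = 6.261 × 10^-3 mol, y = 2.131 × 10^-3 mol
mass of LiOH = 6.261 × 10^-3 × 23.95 = 0.1499 g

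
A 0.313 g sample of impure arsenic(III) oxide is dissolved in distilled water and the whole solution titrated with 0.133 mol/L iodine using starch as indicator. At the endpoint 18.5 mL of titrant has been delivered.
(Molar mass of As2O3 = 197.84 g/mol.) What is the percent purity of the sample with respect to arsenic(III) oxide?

77.8 %

As2O3 + 2 I2 + 2 H2O → As2O5 + 4 HI
n(I2) = 0.0185 L × 0.133 mol/L = 2.46 × 10^-3 mol
From the 1:2 ratio, n(As2O3) = 1/2 × 2.46 × 10^-3 = 1.23 × 10^-3 mol
mass of As2O3 = 1.23 × 10^-3 × 197.84 g/mol = 0.243 g
% As2O3 = 0.243 / 0.313 × 100 = 77.8 %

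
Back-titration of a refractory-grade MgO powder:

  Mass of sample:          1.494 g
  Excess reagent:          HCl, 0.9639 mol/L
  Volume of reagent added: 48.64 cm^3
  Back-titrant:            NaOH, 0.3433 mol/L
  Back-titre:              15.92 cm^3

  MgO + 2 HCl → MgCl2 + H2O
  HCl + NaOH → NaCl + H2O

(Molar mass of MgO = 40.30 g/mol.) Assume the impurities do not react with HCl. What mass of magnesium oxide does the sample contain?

n(HCl) added = 0.04864 × 0.9639 = 0.04688 mol
n(NaOH) used in back-titration = 0.01592 × 0.3433 = 5.465 × 10^-3 mol
n(HCl) left over = 5.465 × 10^-3 mol (1:1 ratio)
n(HCl) consumed by analyte = 0.04688 − 5.465 × 10^-3 = 0.04142 mol
From the 1:2 ratio, n(MgO) = 1/2 × 0.04142 = 0.02071 mol
mass of MgO = 0.02071 × 40.30 = 0.8346 g

0.8346 g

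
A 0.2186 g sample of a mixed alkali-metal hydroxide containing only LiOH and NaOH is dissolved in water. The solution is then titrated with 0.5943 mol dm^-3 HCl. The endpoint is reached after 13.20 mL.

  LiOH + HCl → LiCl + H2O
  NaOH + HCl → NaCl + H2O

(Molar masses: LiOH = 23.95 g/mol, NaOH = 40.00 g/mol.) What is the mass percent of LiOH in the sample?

64.98 %

n(HCl) = 0.01320 × 0.5943 = 7.845 × 10^-3 mol
Let x = n(LiOH), y = n(NaOH).
Titrant: 1x + 1y = 7.845 × 10^-3;  mass: 23.95x + 40.00y = 0.2186
Solving, x = 5.931 × 10^-3 mol, y = 1.914 × 10^-3 mol
mass of LiOH = 5.931 × 10^-3 × 23.95 = 0.1420 g
% LiOH = 0.1420 / 0.2186 × 100 = 64.98 %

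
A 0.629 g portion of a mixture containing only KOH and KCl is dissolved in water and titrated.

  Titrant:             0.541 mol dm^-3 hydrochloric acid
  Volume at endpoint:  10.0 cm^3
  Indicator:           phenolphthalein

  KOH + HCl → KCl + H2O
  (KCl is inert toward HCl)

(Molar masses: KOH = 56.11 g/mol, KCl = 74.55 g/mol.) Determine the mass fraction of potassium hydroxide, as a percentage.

48.3 %

n(HCl) = 0.0100 × 0.541 = 5.41 × 10^-3 mol
Let x = n(KOH), y = n(KCl).
Titrant: 1x = 5.41 × 10^-3;  mass: 56.11x + 74.55y = 0.629
Solving, x = 5.41 × 10^-3 mol, y = 4.37 × 10^-3 mol
mass of KOH = 5.41 × 10^-3 × 56.11 = 0.304 g
% KOH = 0.304 / 0.629 × 100 = 48.3 %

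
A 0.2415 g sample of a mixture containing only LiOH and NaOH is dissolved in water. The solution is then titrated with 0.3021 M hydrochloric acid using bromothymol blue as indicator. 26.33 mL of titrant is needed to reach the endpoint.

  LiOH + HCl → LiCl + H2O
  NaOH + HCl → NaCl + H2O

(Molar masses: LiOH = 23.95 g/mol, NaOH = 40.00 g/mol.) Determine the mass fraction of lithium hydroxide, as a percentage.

47.37 %

n(HCl) = 0.02633 × 0.3021 = 7.954 × 10^-3 mol
Let x = n(LiOH), y = n(NaOH).
Titrant: 1x + 1y = 7.954 × 10^-3;  mass: 23.95x + 40.00y = 0.2415
Solving, x = 4.777 × 10^-3 mol, y = 3.177 × 10^-3 mol
mass of LiOH = 4.777 × 10^-3 × 23.95 = 0.1144 g
% LiOH = 0.1144 / 0.2415 × 100 = 47.37 %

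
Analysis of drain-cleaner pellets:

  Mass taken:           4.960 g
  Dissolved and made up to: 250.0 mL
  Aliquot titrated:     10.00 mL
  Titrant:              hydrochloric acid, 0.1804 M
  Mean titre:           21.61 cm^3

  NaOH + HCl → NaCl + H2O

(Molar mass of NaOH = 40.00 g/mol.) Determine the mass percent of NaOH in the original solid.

78.60 %

n(HCl) per titration = 0.02161 × 0.1804 = 3.898 × 10^-3 mol
n(NaOH) in each aliquot = 3.898 × 10^-3 mol (1:1 ratio)
n(NaOH) in the whole flask = 3.898 × 10^-3 × 250.0/10.00 = 0.09746 mol
mass of NaOH = 0.09746 × 40.00 = 3.898 g
% NaOH = 3.898 / 4.960 × 100 = 78.60 %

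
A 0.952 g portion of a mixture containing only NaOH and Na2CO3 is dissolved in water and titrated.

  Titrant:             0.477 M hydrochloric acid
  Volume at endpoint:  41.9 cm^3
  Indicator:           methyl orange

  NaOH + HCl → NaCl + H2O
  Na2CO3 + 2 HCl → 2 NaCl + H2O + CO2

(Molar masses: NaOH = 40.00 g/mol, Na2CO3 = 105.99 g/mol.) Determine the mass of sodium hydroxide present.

0.330 g

n(HCl) = 0.0419 × 0.477 = 0.0200 mol
Let x = n(NaOH), y = n(Na2CO3).
Titrant: 1x + 2y = 0.0200;  mass: 40.00x + 105.99y = 0.952
Solving, x = 8.25 × 10^-3 mol, y = 5.87 × 10^-3 mol
mass of NaOH = 8.25 × 10^-3 × 40.00 = 0.330 g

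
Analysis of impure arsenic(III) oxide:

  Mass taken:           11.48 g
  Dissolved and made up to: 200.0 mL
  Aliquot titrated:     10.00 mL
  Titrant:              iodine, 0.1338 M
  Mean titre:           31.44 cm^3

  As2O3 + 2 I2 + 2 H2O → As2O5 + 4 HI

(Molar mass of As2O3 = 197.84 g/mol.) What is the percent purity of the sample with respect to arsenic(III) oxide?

72.50 %

n(I2) per titration = 0.03144 × 0.1338 = 4.207 × 10^-3 mol
From the 1:2 ratio, n(As2O3) in each aliquot = 1/2 × 4.207 × 10^-3 = 2.103 × 10^-3 mol
n(As2O3) in the whole flask = 2.103 × 10^-3 × 200.0/10.00 = 0.04207 mol
mass of As2O3 = 0.04207 × 197.84 = 8.322 g
% As2O3 = 8.322 / 11.48 × 100 = 72.50 %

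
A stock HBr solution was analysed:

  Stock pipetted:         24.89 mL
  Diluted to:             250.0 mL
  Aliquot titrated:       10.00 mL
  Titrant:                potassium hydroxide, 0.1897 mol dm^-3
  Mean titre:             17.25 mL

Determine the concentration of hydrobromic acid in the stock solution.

HBr + KOH → KBr + H2O
n(KOH) = 0.01725 × 0.1897 = 3.272 × 10^-3 mol
n(HBr) in the aliquot = 3.272 × 10^-3 mol (1:1 ratio)
[HBr]_dilute = 3.272 × 10^-3 / 0.01000 = 0.3272 mol/L
Dilution factor = 250.0 / 24.89 = 10.04
[HBr]_stock = 0.3272 × 10.04 = 3.287 mol/L

3.287 mol/L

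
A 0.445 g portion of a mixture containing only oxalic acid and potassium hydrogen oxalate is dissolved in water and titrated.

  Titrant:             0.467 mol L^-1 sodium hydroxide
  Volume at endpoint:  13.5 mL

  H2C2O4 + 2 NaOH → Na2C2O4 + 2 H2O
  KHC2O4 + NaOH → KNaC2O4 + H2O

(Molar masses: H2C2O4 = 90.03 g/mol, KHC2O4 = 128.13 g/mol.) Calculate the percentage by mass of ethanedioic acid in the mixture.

n(NaOH) = 0.0135 × 0.467 = 6.30 × 10^-3 mol
Let x = n(H2C2O4), y = n(KHC2O4).
Titrant: 2x + 1y = 6.30 × 10^-3;  mass: 90.03x + 128.13y = 0.445
Solving, x = 2.18 × 10^-3 mol, y = 1.94 × 10^-3 mol
mass of H2C2O4 = 2.18 × 10^-3 × 90.03 = 0.196 g
% H2C2O4 = 0.196 / 0.445 × 100 = 44.2 %

44.2 %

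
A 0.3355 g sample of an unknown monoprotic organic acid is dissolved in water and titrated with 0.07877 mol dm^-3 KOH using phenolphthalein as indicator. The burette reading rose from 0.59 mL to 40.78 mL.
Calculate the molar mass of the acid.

106.0 g/mol

n(KOH) = 0.04019 L × 0.07877 mol/L = 3.166 × 10^-3 mol
n(HA) = 3.166 × 10^-3 mol (1:1 ratio)
M = m / n = 0.3355 g / 3.166 × 10^-3 mol = 106.0 g/mol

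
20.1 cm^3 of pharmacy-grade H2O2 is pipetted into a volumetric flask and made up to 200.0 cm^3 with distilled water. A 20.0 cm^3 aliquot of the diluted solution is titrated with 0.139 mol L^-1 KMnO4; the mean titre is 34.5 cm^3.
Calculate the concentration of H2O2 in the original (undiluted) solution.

2 MnO4^- + 5 H2O2 + 6 H^+ → 2 Mn^2+ + 5 O2 + 8 H2O
n(KMnO4) = 0.0345 × 0.139 = 4.80 × 10^-3 mol
From the 5:2 ratio, n(H2O2) in the aliquot = 5/2 × 4.80 × 10^-3 = 0.0120 mol
[H2O2]_dilute = 0.0120 / 0.0200 = 0.599 mol/L
Dilution factor = 200.0 / 20.1 = 9.950
[H2O2]_stock = 0.599 × 9.950 = 5.96 mol/L

5.96 mol/L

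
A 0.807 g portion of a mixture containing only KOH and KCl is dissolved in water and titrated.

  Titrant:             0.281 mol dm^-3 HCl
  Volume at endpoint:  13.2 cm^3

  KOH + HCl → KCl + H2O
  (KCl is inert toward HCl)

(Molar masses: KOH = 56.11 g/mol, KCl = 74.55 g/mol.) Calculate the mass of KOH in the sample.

0.208 g

n(HCl) = 0.0132 × 0.281 = 3.71 × 10^-3 mol
Let x = n(KOH), y = n(KCl).
Titrant: 1x = 3.71 × 10^-3;  mass: 56.11x + 74.55y = 0.807
Solving, x = 3.71 × 10^-3 mol, y = 8.03 × 10^-3 mol
mass of KOH = 3.71 × 10^-3 × 56.11 = 0.208 g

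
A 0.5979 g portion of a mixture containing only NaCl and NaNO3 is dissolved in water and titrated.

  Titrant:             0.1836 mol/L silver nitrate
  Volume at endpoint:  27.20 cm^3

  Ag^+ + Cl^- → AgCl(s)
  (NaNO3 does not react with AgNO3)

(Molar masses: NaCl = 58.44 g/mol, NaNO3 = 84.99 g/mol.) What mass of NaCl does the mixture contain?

0.2918 g

n(AgNO3) = 0.02720 × 0.1836 = 4.994 × 10^-3 mol
Let x = n(NaCl), y = n(NaNO3).
Titrant: 1x = 4.994 × 10^-3;  mass: 58.44x + 84.99y = 0.5979
Solving, x = 4.994 × 10^-3 mol, y = 3.601 × 10^-3 mol
mass of NaCl = 4.994 × 10^-3 × 58.44 = 0.2918 g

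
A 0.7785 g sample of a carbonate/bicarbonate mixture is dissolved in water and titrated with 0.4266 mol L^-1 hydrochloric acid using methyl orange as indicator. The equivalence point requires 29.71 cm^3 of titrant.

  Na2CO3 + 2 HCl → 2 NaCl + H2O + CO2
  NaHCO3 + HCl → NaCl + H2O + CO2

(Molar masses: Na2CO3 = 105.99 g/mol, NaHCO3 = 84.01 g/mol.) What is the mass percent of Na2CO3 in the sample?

n(HCl) = 0.02971 × 0.4266 = 0.01267 mol
Let x = n(Na2CO3), y = n(NaHCO3).
Titrant: 2x + 1y = 0.01267;  mass: 105.99x + 84.01y = 0.7785
Solving, x = 4.615 × 10^-3 mol, y = 3.444 × 10^-3 mol
mass of Na2CO3 = 4.615 × 10^-3 × 105.99 = 0.4891 g
% Na2CO3 = 0.4891 / 0.7785 × 100 = 62.83 %

62.83 %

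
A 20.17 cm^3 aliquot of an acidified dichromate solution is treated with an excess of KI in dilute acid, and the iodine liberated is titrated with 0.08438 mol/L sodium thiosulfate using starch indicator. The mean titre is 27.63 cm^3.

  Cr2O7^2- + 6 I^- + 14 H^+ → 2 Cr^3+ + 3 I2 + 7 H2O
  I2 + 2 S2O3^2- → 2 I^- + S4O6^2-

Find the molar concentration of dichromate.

0.01926 mol/L

n(S2O3^2-) = 0.02763 × 0.08438 = 2.331 × 10^-3 mol
n(I2) = n(S2O3^2-)/2 = 1.166 × 10^-3 mol
From the 1:3 ratio, n(Cr2O7^2-) in the aliquot = 1/3 × 1.166 × 10^-3 = 3.886 × 10^-4 mol
[Cr2O7^2-] = 3.886 × 10^-4 / 0.02017 = 0.01926 mol/L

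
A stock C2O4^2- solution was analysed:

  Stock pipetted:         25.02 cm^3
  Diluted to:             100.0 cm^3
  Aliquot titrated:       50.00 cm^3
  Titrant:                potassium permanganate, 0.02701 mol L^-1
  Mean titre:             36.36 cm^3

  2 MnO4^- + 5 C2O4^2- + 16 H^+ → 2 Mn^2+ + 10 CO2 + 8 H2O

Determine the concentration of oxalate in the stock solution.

n(KMnO4) = 0.03636 × 0.02701 = 9.821 × 10^-4 mol
From the 5:2 ratio, n(C2O4^2-) in the aliquot = 5/2 × 9.821 × 10^-4 = 2.455 × 10^-3 mol
[C2O4^2-]_dilute = 2.455 × 10^-3 / 0.05000 = 0.04910 mol/L
Dilution factor = 100.0 / 25.02 = 3.997
[C2O4^2-]_stock = 0.04910 × 3.997 = 0.1963 mol/L

0.1963 mol/L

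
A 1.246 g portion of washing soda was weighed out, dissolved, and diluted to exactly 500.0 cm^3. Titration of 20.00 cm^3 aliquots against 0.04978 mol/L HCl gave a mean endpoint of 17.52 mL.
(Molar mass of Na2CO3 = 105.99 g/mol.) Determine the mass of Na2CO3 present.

Na2CO3 + 2 HCl → 2 NaCl + H2O + CO2
n(HCl) per titration = 0.01752 × 0.04978 = 8.721 × 10^-4 mol
From the 1:2 ratio, n(Na2CO3) in each aliquot = 1/2 × 8.721 × 10^-4 = 4.361 × 10^-4 mol
n(Na2CO3) in the whole flask = 4.361 × 10^-4 × 500.0/20.00 = 0.01090 mol
mass of Na2CO3 = 0.01090 × 105.99 = 1.155 g

1.155 g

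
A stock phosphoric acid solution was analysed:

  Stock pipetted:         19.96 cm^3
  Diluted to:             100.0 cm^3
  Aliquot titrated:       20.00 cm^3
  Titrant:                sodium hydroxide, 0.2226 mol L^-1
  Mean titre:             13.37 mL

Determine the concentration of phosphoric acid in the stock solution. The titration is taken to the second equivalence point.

0.3728 mol/L

H3PO4 + 2 NaOH → Na2HPO4 + 2 H2O
n(NaOH) = 0.01337 × 0.2226 = 2.976 × 10^-3 mol
From the 1:2 ratio, n(H3PO4) in the aliquot = 1/2 × 2.976 × 10^-3 = 1.488 × 10^-3 mol
[H3PO4]_dilute = 1.488 × 10^-3 / 0.02000 = 0.07440 mol/L
Dilution factor = 100.0 / 19.96 = 5.010
[H3PO4]_stock = 0.07440 × 5.010 = 0.3728 mol/L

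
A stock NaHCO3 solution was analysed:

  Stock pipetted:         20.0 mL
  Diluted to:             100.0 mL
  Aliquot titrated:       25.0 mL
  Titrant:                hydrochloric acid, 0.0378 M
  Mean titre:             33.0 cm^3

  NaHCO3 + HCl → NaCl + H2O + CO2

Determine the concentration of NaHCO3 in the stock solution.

n(HCl) = 0.0330 × 0.0378 = 1.25 × 10^-3 mol
n(NaHCO3) in the aliquot = 1.25 × 10^-3 mol (1:1 ratio)
[NaHCO3]_dilute = 1.25 × 10^-3 / 0.0250 = 0.0499 mol/L
Dilution factor = 100.0 / 20.0 = 5.000
[NaHCO3]_stock = 0.0499 × 5.000 = 0.249 mol/L

0.249 M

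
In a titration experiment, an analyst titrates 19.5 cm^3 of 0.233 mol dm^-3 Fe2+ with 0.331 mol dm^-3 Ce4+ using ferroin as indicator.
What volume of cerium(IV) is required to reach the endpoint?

13.7 mL

Ce^4+ + Fe^2+ → Ce^3+ + Fe^3+
n(Fe2+) = 0.0195 L × 0.233 mol/L = 4.54 × 10^-3 mol
n(Ce4+) = 4.54 × 10^-3 mol (1:1 stoichiometry)
V(Ce4+) = 4.54 × 10^-3 mol / 0.331 mol/L = 0.0137 L = 13.7 mL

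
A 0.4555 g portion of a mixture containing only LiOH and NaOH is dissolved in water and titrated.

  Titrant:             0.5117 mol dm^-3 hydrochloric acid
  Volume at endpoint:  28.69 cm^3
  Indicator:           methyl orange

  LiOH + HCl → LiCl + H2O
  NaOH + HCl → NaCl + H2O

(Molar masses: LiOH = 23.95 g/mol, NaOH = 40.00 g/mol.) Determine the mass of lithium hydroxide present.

n(HCl) = 0.02869 × 0.5117 = 0.01468 mol
Let x = n(LiOH), y = n(NaOH).
Titrant: 1x + 1y = 0.01468;  mass: 23.95x + 40.00y = 0.4555
Solving, x = 8.207 × 10^-3 mol, y = 6.473 × 10^-3 mol
mass of LiOH = 8.207 × 10^-3 × 23.95 = 0.1966 g

0.1966 g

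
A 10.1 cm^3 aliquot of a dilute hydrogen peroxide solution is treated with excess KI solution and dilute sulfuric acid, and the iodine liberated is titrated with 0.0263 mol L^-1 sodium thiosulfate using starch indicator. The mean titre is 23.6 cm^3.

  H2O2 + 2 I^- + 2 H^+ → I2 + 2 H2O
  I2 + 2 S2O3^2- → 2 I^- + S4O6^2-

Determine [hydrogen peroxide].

n(S2O3^2-) = 0.0236 × 0.0263 = 6.21 × 10^-4 mol
n(I2) = n(S2O3^2-)/2 = 3.10 × 10^-4 mol
n(H2O2) in the aliquot = 3.10 × 10^-4 mol (1:1 ratio)
[H2O2] = 3.10 × 10^-4 / 0.0101 = 0.0307 mol/L

0.0307 mol/L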